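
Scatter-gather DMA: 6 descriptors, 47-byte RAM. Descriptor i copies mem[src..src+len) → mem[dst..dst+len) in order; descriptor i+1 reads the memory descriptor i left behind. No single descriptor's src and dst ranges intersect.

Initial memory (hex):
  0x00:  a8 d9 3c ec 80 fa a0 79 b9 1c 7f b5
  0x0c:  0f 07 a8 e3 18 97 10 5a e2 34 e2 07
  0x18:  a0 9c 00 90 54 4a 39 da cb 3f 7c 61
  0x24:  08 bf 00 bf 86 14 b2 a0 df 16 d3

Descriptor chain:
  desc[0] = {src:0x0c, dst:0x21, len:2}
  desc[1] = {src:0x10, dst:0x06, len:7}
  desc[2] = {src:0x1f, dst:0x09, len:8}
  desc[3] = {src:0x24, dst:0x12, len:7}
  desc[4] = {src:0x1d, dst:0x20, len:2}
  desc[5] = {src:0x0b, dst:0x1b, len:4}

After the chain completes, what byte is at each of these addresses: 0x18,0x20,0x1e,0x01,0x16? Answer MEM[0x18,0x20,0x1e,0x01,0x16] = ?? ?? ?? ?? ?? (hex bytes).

MEM[0x18,0x20,0x1e,0x01,0x16] = b2 4a 08 d9 86

D0: mem[0x21..0x22] <- [0f 07]
D1: mem[0x06..0x0c] <- [18 97 10 5a e2 34 e2]
D2: mem[0x09..0x10] <- [da cb 0f 07 61 08 bf 00]
D3: mem[0x12..0x18] <- [08 bf 00 bf 86 14 b2]
D4: mem[0x20..0x21] <- [4a 39]
D5: mem[0x1b..0x1e] <- [0f 07 61 08]
query mem[0x18]=0xb2, mem[0x20]=0x4a, mem[0x1e]=0x08, mem[0x01]=0xd9, mem[0x16]=0x86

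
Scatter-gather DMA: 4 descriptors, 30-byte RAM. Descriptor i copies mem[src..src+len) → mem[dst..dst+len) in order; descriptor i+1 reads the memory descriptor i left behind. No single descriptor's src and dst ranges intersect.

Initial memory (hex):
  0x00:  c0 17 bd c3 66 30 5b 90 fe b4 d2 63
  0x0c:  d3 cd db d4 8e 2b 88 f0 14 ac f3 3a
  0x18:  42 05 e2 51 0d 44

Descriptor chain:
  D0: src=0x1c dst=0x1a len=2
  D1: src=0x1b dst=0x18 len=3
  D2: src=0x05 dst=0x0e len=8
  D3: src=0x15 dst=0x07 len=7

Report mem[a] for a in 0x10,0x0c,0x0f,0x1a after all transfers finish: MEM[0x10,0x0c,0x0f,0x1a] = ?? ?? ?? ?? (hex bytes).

MEM[0x10,0x0c,0x0f,0x1a] = 90 44 5b 44

D0: mem[0x1a..0x1b] <- [0d 44]
D1: mem[0x18..0x1a] <- [44 0d 44]
D2: mem[0x0e..0x15] <- [30 5b 90 fe b4 d2 63 d3]
D3: mem[0x07..0x0d] <- [d3 f3 3a 44 0d 44 44]
query mem[0x10]=0x90, mem[0x0c]=0x44, mem[0x0f]=0x5b, mem[0x1a]=0x44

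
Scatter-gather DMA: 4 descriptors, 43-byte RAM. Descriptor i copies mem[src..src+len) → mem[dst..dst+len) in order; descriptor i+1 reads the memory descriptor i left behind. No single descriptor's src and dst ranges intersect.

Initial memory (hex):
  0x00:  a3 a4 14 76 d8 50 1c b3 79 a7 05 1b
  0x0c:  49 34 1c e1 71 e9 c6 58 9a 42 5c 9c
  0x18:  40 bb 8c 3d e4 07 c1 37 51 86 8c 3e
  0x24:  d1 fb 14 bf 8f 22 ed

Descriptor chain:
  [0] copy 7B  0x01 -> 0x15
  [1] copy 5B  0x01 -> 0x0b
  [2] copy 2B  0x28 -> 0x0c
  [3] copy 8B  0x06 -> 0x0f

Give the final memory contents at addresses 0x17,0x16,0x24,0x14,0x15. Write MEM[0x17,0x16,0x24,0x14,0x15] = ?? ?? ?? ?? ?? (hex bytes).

#0 dst[0x15+7] := {0xa4,0x14,0x76,0xd8,0x50,0x1c,0xb3}
#1 dst[0x0b+5] := {0xa4,0x14,0x76,0xd8,0x50}
#2 dst[0x0c+2] := {0x8f,0x22}
#3 dst[0x0f+8] := {0x1c,0xb3,0x79,0xa7,0x05,0xa4,0x8f,0x22}
query mem[0x17]=0x76, mem[0x16]=0x22, mem[0x24]=0xd1, mem[0x14]=0xa4, mem[0x15]=0x8f

MEM[0x17,0x16,0x24,0x14,0x15] = 76 22 d1 a4 8f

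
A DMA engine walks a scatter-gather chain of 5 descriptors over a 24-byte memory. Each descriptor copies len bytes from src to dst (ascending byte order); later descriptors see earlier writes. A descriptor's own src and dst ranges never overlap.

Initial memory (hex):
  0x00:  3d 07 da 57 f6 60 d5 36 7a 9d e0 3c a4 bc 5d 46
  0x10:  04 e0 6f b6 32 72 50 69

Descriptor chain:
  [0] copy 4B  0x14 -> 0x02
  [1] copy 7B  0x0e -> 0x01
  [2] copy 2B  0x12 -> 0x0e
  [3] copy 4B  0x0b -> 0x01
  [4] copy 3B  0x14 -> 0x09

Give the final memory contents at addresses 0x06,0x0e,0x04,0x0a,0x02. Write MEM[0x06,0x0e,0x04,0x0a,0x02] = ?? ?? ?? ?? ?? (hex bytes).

#0 dst[0x02+4] := {0x32,0x72,0x50,0x69}
#1 dst[0x01+7] := {0x5d,0x46,0x04,0xe0,0x6f,0xb6,0x32}
#2 dst[0x0e+2] := {0x6f,0xb6}
#3 dst[0x01+4] := {0x3c,0xa4,0xbc,0x6f}
#4 dst[0x09+3] := {0x32,0x72,0x50}
query mem[0x06]=0xb6, mem[0x0e]=0x6f, mem[0x04]=0x6f, mem[0x0a]=0x72, mem[0x02]=0xa4

MEM[0x06,0x0e,0x04,0x0a,0x02] = b6 6f 6f 72 a4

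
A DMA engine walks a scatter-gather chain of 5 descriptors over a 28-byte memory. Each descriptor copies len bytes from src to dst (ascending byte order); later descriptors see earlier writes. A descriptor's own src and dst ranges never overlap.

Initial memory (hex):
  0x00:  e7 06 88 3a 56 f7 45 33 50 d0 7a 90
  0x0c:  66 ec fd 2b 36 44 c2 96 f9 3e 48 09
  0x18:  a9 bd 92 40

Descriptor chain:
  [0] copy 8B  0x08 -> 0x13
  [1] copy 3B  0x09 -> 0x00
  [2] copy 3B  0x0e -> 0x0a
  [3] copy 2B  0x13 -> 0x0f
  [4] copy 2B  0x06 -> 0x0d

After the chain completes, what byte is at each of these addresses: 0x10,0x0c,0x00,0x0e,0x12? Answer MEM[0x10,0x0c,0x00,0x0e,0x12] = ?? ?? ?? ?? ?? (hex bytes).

[0] 0x08->0x13 len=8 : 50 d0 7a 90 66 ec fd 2b
[1] 0x09->0x00 len=3 : d0 7a 90
[2] 0x0e->0x0a len=3 : fd 2b 36
[3] 0x13->0x0f len=2 : 50 d0
[4] 0x06->0x0d len=2 : 45 33
query mem[0x10]=0xd0, mem[0x0c]=0x36, mem[0x00]=0xd0, mem[0x0e]=0x33, mem[0x12]=0xc2

MEM[0x10,0x0c,0x00,0x0e,0x12] = d0 36 d0 33 c2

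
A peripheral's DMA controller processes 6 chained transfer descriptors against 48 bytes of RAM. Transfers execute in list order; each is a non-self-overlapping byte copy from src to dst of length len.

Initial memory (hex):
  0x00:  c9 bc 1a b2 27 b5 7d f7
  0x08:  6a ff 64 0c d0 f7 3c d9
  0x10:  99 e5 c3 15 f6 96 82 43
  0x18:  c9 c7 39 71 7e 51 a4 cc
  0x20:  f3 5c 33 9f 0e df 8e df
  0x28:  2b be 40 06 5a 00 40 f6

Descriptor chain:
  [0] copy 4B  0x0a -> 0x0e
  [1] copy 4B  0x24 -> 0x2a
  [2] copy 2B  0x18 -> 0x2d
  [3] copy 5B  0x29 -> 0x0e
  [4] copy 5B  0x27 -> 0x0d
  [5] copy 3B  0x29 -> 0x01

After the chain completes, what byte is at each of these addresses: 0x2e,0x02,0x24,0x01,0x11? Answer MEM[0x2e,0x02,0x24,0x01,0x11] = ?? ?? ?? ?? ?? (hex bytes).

MEM[0x2e,0x02,0x24,0x01,0x11] = c7 0e 0e be df

D0: mem[0x0e..0x11] <- [64 0c d0 f7]
D1: mem[0x2a..0x2d] <- [0e df 8e df]
D2: mem[0x2d..0x2e] <- [c9 c7]
D3: mem[0x0e..0x12] <- [be 0e df 8e c9]
D4: mem[0x0d..0x11] <- [df 2b be 0e df]
D5: mem[0x01..0x03] <- [be 0e df]
query mem[0x2e]=0xc7, mem[0x02]=0x0e, mem[0x24]=0x0e, mem[0x01]=0xbe, mem[0x11]=0xdf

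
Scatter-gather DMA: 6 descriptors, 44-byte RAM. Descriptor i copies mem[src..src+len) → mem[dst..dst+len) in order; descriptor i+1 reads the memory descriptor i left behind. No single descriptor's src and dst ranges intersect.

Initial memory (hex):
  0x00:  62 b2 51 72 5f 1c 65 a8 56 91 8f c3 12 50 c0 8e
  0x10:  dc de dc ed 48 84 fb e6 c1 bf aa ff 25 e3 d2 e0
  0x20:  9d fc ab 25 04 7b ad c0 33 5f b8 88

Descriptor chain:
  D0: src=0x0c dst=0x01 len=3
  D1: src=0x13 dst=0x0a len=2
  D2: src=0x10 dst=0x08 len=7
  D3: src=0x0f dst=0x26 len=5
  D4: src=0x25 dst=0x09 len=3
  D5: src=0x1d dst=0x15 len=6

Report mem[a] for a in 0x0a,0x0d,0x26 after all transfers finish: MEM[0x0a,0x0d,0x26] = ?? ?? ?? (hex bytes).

MEM[0x0a,0x0d,0x26] = 8e 84 8e

#0 dst[0x01+3] := {0x12,0x50,0xc0}
#1 dst[0x0a+2] := {0xed,0x48}
#2 dst[0x08+7] := {0xdc,0xde,0xdc,0xed,0x48,0x84,0xfb}
#3 dst[0x26+5] := {0x8e,0xdc,0xde,0xdc,0xed}
#4 dst[0x09+3] := {0x7b,0x8e,0xdc}
#5 dst[0x15+6] := {0xe3,0xd2,0xe0,0x9d,0xfc,0xab}
query mem[0x0a]=0x8e, mem[0x0d]=0x84, mem[0x26]=0x8e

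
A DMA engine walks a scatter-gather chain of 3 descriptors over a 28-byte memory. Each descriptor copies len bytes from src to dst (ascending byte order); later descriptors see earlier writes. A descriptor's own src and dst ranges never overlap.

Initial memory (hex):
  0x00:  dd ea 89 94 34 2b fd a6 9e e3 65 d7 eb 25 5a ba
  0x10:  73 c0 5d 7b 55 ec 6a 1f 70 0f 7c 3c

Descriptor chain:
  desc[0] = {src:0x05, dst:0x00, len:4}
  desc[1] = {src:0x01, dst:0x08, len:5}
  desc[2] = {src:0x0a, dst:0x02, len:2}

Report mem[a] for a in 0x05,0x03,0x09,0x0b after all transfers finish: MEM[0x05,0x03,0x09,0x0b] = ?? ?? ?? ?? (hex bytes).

  after D0: wrote 4B at 0x00 = 2bfda69e
  after D1: wrote 5B at 0x08 = fda69e342b
  after D2: wrote 2B at 0x02 = 9e34
query mem[0x05]=0x2b, mem[0x03]=0x34, mem[0x09]=0xa6, mem[0x0b]=0x34

MEM[0x05,0x03,0x09,0x0b] = 2b 34 a6 34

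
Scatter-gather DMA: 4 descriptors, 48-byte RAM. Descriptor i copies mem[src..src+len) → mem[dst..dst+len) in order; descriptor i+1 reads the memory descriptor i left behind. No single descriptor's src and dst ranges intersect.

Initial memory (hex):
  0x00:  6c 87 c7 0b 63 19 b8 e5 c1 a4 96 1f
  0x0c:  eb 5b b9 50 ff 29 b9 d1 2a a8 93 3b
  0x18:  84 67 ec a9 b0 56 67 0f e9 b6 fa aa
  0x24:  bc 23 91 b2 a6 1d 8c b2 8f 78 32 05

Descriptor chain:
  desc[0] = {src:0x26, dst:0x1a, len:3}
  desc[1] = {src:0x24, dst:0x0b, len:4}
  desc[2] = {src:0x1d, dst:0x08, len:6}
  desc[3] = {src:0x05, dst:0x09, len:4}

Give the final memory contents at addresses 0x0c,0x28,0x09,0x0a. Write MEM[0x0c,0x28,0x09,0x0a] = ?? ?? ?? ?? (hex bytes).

MEM[0x0c,0x28,0x09,0x0a] = 56 a6 19 b8

[0] 0x26->0x1a len=3 : 91 b2 a6
[1] 0x24->0x0b len=4 : bc 23 91 b2
[2] 0x1d->0x08 len=6 : 56 67 0f e9 b6 fa
[3] 0x05->0x09 len=4 : 19 b8 e5 56
query mem[0x0c]=0x56, mem[0x28]=0xa6, mem[0x09]=0x19, mem[0x0a]=0xb8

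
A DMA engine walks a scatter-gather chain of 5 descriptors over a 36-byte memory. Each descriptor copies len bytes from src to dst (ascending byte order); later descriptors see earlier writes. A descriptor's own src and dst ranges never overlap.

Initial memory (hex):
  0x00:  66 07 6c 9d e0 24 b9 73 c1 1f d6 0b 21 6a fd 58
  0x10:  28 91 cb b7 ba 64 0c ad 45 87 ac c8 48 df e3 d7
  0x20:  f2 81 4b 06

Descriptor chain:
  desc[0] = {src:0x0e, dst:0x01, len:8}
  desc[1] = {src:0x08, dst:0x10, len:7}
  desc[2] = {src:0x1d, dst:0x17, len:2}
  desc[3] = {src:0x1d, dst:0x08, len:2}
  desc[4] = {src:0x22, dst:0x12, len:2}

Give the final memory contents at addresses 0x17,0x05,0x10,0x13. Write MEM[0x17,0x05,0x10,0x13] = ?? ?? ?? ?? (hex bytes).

MEM[0x17,0x05,0x10,0x13] = df cb 64 06

[0] 0x0e->0x01 len=8 : fd 58 28 91 cb b7 ba 64
[1] 0x08->0x10 len=7 : 64 1f d6 0b 21 6a fd
[2] 0x1d->0x17 len=2 : df e3
[3] 0x1d->0x08 len=2 : df e3
[4] 0x22->0x12 len=2 : 4b 06
query mem[0x17]=0xdf, mem[0x05]=0xcb, mem[0x10]=0x64, mem[0x13]=0x06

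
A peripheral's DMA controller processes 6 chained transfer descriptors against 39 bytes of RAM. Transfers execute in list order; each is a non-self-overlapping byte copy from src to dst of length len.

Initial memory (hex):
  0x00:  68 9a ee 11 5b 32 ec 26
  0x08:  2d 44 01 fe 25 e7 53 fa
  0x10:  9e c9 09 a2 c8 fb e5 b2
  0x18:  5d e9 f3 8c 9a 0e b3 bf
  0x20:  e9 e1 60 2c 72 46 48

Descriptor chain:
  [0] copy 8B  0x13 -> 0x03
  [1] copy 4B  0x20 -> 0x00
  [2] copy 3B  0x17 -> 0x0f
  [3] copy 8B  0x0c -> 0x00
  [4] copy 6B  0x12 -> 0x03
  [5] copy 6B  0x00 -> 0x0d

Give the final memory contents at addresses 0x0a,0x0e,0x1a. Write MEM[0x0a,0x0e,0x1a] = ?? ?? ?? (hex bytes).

MEM[0x0a,0x0e,0x1a] = f3 e7 f3

D0: mem[0x03..0x0a] <- [a2 c8 fb e5 b2 5d e9 f3]
D1: mem[0x00..0x03] <- [e9 e1 60 2c]
D2: mem[0x0f..0x11] <- [b2 5d e9]
D3: mem[0x00..0x07] <- [25 e7 53 b2 5d e9 09 a2]
D4: mem[0x03..0x08] <- [09 a2 c8 fb e5 b2]
D5: mem[0x0d..0x12] <- [25 e7 53 09 a2 c8]
query mem[0x0a]=0xf3, mem[0x0e]=0xe7, mem[0x1a]=0xf3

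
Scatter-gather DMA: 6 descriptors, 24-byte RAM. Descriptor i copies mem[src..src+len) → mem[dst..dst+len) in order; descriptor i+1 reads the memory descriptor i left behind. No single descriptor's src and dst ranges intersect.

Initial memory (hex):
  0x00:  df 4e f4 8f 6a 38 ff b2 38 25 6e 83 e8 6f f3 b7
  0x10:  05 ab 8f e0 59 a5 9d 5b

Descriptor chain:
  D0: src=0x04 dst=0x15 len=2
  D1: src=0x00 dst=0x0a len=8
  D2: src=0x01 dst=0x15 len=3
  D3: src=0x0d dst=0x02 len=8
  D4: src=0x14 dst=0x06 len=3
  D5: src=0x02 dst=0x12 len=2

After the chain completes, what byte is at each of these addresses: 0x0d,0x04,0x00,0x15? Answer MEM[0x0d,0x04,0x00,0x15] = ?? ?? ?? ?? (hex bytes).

MEM[0x0d,0x04,0x00,0x15] = 8f 38 df 4e

D0: mem[0x15..0x16] <- [6a 38]
D1: mem[0x0a..0x11] <- [df 4e f4 8f 6a 38 ff b2]
D2: mem[0x15..0x17] <- [4e f4 8f]
D3: mem[0x02..0x09] <- [8f 6a 38 ff b2 8f e0 59]
D4: mem[0x06..0x08] <- [59 4e f4]
D5: mem[0x12..0x13] <- [8f 6a]
query mem[0x0d]=0x8f, mem[0x04]=0x38, mem[0x00]=0xdf, mem[0x15]=0x4e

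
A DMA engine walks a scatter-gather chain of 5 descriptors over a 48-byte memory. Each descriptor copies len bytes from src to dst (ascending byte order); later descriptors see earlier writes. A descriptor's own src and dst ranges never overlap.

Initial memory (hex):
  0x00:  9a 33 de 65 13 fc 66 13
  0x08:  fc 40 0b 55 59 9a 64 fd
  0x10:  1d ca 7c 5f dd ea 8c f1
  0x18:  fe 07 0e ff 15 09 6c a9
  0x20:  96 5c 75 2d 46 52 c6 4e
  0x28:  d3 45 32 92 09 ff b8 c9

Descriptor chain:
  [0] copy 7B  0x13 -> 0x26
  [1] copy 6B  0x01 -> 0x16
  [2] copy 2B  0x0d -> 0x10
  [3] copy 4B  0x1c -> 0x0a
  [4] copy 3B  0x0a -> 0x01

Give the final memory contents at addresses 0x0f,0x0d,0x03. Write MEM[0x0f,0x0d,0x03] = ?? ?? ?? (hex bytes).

  after D0: wrote 7B at 0x26 = 5fddea8cf1fe07
  after D1: wrote 6B at 0x16 = 33de6513fc66
  after D2: wrote 2B at 0x10 = 9a64
  after D3: wrote 4B at 0x0a = 15096ca9
  after D4: wrote 3B at 0x01 = 15096c
query mem[0x0f]=0xfd, mem[0x0d]=0xa9, mem[0x03]=0x6c

MEM[0x0f,0x0d,0x03] = fd a9 6c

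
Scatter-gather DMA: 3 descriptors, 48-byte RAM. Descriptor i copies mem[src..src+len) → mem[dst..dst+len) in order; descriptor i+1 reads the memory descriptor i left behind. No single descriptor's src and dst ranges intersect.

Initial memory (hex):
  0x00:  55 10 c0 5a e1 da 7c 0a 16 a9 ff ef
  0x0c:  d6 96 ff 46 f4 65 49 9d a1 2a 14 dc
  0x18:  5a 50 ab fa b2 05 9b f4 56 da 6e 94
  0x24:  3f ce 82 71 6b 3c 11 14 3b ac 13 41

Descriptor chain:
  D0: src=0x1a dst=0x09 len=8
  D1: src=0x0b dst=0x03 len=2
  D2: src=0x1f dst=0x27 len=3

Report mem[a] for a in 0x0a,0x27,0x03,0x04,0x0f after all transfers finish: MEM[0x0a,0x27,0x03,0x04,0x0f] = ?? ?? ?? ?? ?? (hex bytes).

D0: mem[0x09..0x10] <- [ab fa b2 05 9b f4 56 da]
D1: mem[0x03..0x04] <- [b2 05]
D2: mem[0x27..0x29] <- [f4 56 da]
query mem[0x0a]=0xfa, mem[0x27]=0xf4, mem[0x03]=0xb2, mem[0x04]=0x05, mem[0x0f]=0x56

MEM[0x0a,0x27,0x03,0x04,0x0f] = fa f4 b2 05 56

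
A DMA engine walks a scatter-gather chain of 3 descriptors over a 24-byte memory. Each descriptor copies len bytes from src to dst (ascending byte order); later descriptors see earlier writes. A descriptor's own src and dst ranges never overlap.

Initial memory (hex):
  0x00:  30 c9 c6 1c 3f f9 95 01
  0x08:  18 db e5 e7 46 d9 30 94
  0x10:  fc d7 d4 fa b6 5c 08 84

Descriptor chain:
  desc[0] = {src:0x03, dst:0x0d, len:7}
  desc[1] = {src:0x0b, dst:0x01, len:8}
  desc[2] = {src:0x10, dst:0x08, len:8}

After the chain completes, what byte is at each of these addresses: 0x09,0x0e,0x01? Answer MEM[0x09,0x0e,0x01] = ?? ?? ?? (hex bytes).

[0] 0x03->0x0d len=7 : 1c 3f f9 95 01 18 db
[1] 0x0b->0x01 len=8 : e7 46 1c 3f f9 95 01 18
[2] 0x10->0x08 len=8 : 95 01 18 db b6 5c 08 84
query mem[0x09]=0x01, mem[0x0e]=0x08, mem[0x01]=0xe7

MEM[0x09,0x0e,0x01] = 01 08 e7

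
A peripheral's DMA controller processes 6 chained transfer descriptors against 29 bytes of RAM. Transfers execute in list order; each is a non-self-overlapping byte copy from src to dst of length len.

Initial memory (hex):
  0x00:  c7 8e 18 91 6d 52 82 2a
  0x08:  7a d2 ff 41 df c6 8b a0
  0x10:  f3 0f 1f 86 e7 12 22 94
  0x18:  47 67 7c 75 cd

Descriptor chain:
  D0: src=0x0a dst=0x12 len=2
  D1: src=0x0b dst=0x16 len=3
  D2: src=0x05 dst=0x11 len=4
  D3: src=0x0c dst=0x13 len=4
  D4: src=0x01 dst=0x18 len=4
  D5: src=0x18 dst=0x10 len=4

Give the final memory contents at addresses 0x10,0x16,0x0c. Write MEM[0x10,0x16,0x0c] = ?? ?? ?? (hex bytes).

#0 dst[0x12+2] := {0xff,0x41}
#1 dst[0x16+3] := {0x41,0xdf,0xc6}
#2 dst[0x11+4] := {0x52,0x82,0x2a,0x7a}
#3 dst[0x13+4] := {0xdf,0xc6,0x8b,0xa0}
#4 dst[0x18+4] := {0x8e,0x18,0x91,0x6d}
#5 dst[0x10+4] := {0x8e,0x18,0x91,0x6d}
query mem[0x10]=0x8e, mem[0x16]=0xa0, mem[0x0c]=0xdf

MEM[0x10,0x16,0x0c] = 8e a0 df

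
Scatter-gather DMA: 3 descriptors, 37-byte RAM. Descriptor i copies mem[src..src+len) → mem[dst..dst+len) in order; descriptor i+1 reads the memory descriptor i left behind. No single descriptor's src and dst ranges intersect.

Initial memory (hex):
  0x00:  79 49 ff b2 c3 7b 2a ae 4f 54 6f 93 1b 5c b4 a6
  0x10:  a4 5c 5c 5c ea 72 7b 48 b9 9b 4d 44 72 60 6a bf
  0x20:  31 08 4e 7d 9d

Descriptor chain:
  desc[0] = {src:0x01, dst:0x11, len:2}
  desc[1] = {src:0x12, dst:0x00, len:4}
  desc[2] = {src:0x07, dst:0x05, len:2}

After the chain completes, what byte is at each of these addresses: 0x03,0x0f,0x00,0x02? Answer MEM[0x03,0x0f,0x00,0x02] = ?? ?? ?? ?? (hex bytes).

MEM[0x03,0x0f,0x00,0x02] = 72 a6 ff ea

[0] 0x01->0x11 len=2 : 49 ff
[1] 0x12->0x00 len=4 : ff 5c ea 72
[2] 0x07->0x05 len=2 : ae 4f
query mem[0x03]=0x72, mem[0x0f]=0xa6, mem[0x00]=0xff, mem[0x02]=0xea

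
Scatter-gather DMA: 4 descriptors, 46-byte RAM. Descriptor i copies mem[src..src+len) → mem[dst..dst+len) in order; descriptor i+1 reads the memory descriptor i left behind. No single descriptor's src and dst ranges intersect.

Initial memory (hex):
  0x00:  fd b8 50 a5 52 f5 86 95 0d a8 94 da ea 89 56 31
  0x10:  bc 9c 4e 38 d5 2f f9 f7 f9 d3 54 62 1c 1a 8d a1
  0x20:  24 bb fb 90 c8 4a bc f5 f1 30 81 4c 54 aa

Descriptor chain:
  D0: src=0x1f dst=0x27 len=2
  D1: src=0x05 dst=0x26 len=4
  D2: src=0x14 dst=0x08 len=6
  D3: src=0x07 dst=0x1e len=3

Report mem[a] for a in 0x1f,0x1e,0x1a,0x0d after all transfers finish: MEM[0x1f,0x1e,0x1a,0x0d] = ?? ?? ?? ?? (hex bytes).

[0] 0x1f->0x27 len=2 : a1 24
[1] 0x05->0x26 len=4 : f5 86 95 0d
[2] 0x14->0x08 len=6 : d5 2f f9 f7 f9 d3
[3] 0x07->0x1e len=3 : 95 d5 2f
query mem[0x1f]=0xd5, mem[0x1e]=0x95, mem[0x1a]=0x54, mem[0x0d]=0xd3

MEM[0x1f,0x1e,0x1a,0x0d] = d5 95 54 d3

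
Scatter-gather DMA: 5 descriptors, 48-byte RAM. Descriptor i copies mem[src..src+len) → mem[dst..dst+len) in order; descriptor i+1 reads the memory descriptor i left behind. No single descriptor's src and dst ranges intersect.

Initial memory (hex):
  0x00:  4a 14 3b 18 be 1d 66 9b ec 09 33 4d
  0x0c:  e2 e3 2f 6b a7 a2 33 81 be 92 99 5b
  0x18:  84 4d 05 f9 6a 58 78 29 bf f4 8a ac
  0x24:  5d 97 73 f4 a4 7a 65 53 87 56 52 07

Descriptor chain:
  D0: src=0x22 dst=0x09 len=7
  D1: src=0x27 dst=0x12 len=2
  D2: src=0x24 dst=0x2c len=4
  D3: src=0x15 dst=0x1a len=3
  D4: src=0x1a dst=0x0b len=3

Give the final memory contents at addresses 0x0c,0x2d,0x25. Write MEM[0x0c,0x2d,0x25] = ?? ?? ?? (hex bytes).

  after D0: wrote 7B at 0x09 = 8aac5d9773f4a4
  after D1: wrote 2B at 0x12 = f4a4
  after D2: wrote 4B at 0x2c = 5d9773f4
  after D3: wrote 3B at 0x1a = 92995b
  after D4: wrote 3B at 0x0b = 92995b
query mem[0x0c]=0x99, mem[0x2d]=0x97, mem[0x25]=0x97

MEM[0x0c,0x2d,0x25] = 99 97 97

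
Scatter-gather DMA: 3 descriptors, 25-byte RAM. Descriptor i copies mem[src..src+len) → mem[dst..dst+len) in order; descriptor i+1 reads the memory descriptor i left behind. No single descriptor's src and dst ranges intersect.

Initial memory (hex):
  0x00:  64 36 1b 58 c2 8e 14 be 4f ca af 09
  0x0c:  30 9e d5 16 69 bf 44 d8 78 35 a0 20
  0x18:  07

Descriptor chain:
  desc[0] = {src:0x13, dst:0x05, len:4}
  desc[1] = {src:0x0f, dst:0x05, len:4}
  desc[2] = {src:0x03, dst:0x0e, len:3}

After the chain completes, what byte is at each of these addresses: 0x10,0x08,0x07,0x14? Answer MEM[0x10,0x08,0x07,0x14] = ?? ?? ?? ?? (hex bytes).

MEM[0x10,0x08,0x07,0x14] = 16 44 bf 78

#0 dst[0x05+4] := {0xd8,0x78,0x35,0xa0}
#1 dst[0x05+4] := {0x16,0x69,0xbf,0x44}
#2 dst[0x0e+3] := {0x58,0xc2,0x16}
query mem[0x10]=0x16, mem[0x08]=0x44, mem[0x07]=0xbf, mem[0x14]=0x78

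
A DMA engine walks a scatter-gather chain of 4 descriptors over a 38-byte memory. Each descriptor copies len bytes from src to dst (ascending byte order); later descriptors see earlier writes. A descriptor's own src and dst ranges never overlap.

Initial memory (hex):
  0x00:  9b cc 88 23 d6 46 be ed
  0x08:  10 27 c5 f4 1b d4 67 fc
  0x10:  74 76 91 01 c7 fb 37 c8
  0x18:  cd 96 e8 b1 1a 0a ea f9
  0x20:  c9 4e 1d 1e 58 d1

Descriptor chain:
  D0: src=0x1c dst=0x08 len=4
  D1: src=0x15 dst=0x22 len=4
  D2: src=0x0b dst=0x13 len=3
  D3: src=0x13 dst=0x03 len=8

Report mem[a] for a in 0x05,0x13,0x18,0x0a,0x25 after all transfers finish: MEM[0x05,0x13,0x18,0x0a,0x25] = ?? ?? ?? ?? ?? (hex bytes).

#0 dst[0x08+4] := {0x1a,0x0a,0xea,0xf9}
#1 dst[0x22+4] := {0xfb,0x37,0xc8,0xcd}
#2 dst[0x13+3] := {0xf9,0x1b,0xd4}
#3 dst[0x03+8] := {0xf9,0x1b,0xd4,0x37,0xc8,0xcd,0x96,0xe8}
query mem[0x05]=0xd4, mem[0x13]=0xf9, mem[0x18]=0xcd, mem[0x0a]=0xe8, mem[0x25]=0xcd

MEM[0x05,0x13,0x18,0x0a,0x25] = d4 f9 cd e8 cd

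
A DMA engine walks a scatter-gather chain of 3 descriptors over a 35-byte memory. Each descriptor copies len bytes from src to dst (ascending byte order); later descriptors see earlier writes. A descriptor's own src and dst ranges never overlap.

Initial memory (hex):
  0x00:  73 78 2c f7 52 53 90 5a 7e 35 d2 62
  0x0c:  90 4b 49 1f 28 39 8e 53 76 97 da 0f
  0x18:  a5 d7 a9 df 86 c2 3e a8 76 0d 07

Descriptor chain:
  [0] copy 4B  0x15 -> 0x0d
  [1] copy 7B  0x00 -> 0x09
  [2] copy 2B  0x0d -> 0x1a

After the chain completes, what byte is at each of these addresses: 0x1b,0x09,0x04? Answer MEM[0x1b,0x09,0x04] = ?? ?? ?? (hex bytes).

D0: mem[0x0d..0x10] <- [97 da 0f a5]
D1: mem[0x09..0x0f] <- [73 78 2c f7 52 53 90]
D2: mem[0x1a..0x1b] <- [52 53]
query mem[0x1b]=0x53, mem[0x09]=0x73, mem[0x04]=0x52

MEM[0x1b,0x09,0x04] = 53 73 52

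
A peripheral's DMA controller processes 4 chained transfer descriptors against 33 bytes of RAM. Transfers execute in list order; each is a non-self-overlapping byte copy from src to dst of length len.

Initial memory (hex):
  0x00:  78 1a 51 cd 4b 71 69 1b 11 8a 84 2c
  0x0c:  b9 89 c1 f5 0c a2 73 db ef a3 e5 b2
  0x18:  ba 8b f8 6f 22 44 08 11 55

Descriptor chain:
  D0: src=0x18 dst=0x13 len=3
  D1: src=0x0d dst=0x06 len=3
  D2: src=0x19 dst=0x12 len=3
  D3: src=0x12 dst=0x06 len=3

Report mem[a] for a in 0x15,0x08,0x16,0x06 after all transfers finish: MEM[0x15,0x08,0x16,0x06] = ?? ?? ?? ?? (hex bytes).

[0] 0x18->0x13 len=3 : ba 8b f8
[1] 0x0d->0x06 len=3 : 89 c1 f5
[2] 0x19->0x12 len=3 : 8b f8 6f
[3] 0x12->0x06 len=3 : 8b f8 6f
query mem[0x15]=0xf8, mem[0x08]=0x6f, mem[0x16]=0xe5, mem[0x06]=0x8b

MEM[0x15,0x08,0x16,0x06] = f8 6f e5 8b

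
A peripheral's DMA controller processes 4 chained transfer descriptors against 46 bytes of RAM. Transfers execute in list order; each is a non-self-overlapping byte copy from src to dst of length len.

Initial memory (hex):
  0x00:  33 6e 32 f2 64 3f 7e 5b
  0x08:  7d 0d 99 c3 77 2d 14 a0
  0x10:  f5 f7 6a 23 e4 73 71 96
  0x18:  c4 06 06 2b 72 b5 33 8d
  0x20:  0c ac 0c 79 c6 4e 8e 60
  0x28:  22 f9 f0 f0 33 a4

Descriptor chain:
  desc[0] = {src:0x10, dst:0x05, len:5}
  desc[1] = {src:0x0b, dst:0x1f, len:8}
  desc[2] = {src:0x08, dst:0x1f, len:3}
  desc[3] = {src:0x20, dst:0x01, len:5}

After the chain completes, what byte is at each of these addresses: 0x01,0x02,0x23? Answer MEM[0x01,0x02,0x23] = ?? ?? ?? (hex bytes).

MEM[0x01,0x02,0x23] = e4 99 a0

  after D0: wrote 5B at 0x05 = f5f76a23e4
  after D1: wrote 8B at 0x1f = c3772d14a0f5f76a
  after D2: wrote 3B at 0x1f = 23e499
  after D3: wrote 5B at 0x01 = e49914a0f5
query mem[0x01]=0xe4, mem[0x02]=0x99, mem[0x23]=0xa0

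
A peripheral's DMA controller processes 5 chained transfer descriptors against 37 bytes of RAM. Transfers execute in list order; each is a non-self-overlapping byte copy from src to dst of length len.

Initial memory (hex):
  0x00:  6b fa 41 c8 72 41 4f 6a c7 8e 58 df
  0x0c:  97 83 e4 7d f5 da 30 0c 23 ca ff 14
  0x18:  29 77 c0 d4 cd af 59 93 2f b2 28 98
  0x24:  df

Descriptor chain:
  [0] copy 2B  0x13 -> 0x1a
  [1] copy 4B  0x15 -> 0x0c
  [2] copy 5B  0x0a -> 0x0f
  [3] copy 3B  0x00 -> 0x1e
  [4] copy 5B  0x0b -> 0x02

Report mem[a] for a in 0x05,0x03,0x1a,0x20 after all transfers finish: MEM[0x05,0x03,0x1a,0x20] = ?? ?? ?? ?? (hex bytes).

MEM[0x05,0x03,0x1a,0x20] = 14 ca 0c 41

#0 dst[0x1a+2] := {0x0c,0x23}
#1 dst[0x0c+4] := {0xca,0xff,0x14,0x29}
#2 dst[0x0f+5] := {0x58,0xdf,0xca,0xff,0x14}
#3 dst[0x1e+3] := {0x6b,0xfa,0x41}
#4 dst[0x02+5] := {0xdf,0xca,0xff,0x14,0x58}
query mem[0x05]=0x14, mem[0x03]=0xca, mem[0x1a]=0x0c, mem[0x20]=0x41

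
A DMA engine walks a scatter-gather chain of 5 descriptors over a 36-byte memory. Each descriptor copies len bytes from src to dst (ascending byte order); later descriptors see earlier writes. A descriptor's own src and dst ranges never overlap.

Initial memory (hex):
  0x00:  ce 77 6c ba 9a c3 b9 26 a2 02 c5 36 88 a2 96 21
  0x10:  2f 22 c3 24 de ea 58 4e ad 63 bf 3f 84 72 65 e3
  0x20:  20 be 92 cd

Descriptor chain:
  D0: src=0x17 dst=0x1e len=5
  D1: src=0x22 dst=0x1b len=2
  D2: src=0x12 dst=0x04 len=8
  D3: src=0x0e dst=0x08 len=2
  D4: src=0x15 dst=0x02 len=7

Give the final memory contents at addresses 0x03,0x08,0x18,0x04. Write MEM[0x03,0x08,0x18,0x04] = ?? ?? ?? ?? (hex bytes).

MEM[0x03,0x08,0x18,0x04] = 58 3f ad 4e

D0: mem[0x1e..0x22] <- [4e ad 63 bf 3f]
D1: mem[0x1b..0x1c] <- [3f cd]
D2: mem[0x04..0x0b] <- [c3 24 de ea 58 4e ad 63]
D3: mem[0x08..0x09] <- [96 21]
D4: mem[0x02..0x08] <- [ea 58 4e ad 63 bf 3f]
query mem[0x03]=0x58, mem[0x08]=0x3f, mem[0x18]=0xad, mem[0x04]=0x4e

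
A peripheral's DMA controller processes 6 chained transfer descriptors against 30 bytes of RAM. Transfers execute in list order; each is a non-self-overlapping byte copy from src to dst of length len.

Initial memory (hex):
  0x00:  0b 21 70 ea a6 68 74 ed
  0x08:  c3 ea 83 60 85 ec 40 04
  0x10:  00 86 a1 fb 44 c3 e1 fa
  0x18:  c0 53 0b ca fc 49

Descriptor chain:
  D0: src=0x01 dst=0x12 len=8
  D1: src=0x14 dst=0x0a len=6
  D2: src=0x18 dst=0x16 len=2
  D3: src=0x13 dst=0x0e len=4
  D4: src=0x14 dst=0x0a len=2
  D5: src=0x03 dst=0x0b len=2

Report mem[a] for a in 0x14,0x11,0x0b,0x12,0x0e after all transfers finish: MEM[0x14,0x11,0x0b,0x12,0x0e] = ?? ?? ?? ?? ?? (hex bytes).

MEM[0x14,0x11,0x0b,0x12,0x0e] = ea ed ea 21 70

D0: mem[0x12..0x19] <- [21 70 ea a6 68 74 ed c3]
D1: mem[0x0a..0x0f] <- [ea a6 68 74 ed c3]
D2: mem[0x16..0x17] <- [ed c3]
D3: mem[0x0e..0x11] <- [70 ea a6 ed]
D4: mem[0x0a..0x0b] <- [ea a6]
D5: mem[0x0b..0x0c] <- [ea a6]
query mem[0x14]=0xea, mem[0x11]=0xed, mem[0x0b]=0xea, mem[0x12]=0x21, mem[0x0e]=0x70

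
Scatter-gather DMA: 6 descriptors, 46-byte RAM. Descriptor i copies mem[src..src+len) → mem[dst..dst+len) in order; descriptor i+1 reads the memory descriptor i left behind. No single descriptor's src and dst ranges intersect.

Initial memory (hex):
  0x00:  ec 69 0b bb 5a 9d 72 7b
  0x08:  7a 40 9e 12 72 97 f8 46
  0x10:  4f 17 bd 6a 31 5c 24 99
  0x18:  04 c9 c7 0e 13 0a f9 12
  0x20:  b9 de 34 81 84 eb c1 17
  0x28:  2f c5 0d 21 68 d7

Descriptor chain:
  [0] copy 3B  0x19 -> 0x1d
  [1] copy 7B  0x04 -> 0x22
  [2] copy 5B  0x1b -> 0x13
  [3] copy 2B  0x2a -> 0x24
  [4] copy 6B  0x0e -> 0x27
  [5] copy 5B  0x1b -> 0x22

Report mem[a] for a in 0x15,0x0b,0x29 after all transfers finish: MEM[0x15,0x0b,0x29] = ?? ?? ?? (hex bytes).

MEM[0x15,0x0b,0x29] = c9 12 4f

D0: mem[0x1d..0x1f] <- [c9 c7 0e]
D1: mem[0x22..0x28] <- [5a 9d 72 7b 7a 40 9e]
D2: mem[0x13..0x17] <- [0e 13 c9 c7 0e]
D3: mem[0x24..0x25] <- [0d 21]
D4: mem[0x27..0x2c] <- [f8 46 4f 17 bd 0e]
D5: mem[0x22..0x26] <- [0e 13 c9 c7 0e]
query mem[0x15]=0xc9, mem[0x0b]=0x12, mem[0x29]=0x4f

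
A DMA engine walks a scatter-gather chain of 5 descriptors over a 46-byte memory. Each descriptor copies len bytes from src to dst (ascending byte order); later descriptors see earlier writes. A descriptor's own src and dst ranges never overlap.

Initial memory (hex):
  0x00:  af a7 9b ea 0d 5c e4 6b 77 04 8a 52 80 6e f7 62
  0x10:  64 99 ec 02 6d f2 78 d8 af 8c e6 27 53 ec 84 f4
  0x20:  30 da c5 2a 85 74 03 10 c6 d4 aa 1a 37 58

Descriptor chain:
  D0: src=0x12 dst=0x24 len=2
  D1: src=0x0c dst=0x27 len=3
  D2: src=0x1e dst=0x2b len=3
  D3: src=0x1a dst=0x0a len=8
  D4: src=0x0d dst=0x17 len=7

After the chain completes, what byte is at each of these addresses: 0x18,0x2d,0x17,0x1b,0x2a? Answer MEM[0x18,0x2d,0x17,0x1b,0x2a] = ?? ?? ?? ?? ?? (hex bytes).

MEM[0x18,0x2d,0x17,0x1b,0x2a] = 84 30 ec da aa

[0] 0x12->0x24 len=2 : ec 02
[1] 0x0c->0x27 len=3 : 80 6e f7
[2] 0x1e->0x2b len=3 : 84 f4 30
[3] 0x1a->0x0a len=8 : e6 27 53 ec 84 f4 30 da
[4] 0x0d->0x17 len=7 : ec 84 f4 30 da ec 02
query mem[0x18]=0x84, mem[0x2d]=0x30, mem[0x17]=0xec, mem[0x1b]=0xda, mem[0x2a]=0xaa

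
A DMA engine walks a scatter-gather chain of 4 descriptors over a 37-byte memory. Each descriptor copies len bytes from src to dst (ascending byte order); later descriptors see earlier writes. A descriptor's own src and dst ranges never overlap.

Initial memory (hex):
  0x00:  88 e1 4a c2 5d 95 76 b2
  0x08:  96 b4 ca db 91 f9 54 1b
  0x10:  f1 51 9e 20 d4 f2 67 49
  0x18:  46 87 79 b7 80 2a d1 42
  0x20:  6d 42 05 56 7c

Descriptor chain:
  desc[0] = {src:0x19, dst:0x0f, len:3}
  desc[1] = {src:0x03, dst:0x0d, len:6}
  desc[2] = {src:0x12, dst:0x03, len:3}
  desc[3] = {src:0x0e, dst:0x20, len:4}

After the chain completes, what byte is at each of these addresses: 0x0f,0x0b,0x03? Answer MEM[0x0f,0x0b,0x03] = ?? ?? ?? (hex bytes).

[0] 0x19->0x0f len=3 : 87 79 b7
[1] 0x03->0x0d len=6 : c2 5d 95 76 b2 96
[2] 0x12->0x03 len=3 : 96 20 d4
[3] 0x0e->0x20 len=4 : 5d 95 76 b2
query mem[0x0f]=0x95, mem[0x0b]=0xdb, mem[0x03]=0x96

MEM[0x0f,0x0b,0x03] = 95 db 96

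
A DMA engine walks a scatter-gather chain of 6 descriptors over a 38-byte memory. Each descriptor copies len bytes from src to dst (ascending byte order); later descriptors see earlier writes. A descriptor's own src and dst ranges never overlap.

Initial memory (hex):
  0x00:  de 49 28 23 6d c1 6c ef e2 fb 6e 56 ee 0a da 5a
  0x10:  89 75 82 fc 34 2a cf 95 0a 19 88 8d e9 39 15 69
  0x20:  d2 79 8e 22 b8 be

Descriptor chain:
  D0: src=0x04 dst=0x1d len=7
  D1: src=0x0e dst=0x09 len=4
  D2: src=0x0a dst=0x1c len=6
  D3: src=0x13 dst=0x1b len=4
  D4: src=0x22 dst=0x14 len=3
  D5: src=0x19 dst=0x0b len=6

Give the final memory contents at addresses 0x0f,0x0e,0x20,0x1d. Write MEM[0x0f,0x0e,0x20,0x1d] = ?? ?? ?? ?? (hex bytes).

[0] 0x04->0x1d len=7 : 6d c1 6c ef e2 fb 6e
[1] 0x0e->0x09 len=4 : da 5a 89 75
[2] 0x0a->0x1c len=6 : 5a 89 75 0a da 5a
[3] 0x13->0x1b len=4 : fc 34 2a cf
[4] 0x22->0x14 len=3 : fb 6e b8
[5] 0x19->0x0b len=6 : 19 88 fc 34 2a cf
query mem[0x0f]=0x2a, mem[0x0e]=0x34, mem[0x20]=0xda, mem[0x1d]=0x2a

MEM[0x0f,0x0e,0x20,0x1d] = 2a 34 da 2a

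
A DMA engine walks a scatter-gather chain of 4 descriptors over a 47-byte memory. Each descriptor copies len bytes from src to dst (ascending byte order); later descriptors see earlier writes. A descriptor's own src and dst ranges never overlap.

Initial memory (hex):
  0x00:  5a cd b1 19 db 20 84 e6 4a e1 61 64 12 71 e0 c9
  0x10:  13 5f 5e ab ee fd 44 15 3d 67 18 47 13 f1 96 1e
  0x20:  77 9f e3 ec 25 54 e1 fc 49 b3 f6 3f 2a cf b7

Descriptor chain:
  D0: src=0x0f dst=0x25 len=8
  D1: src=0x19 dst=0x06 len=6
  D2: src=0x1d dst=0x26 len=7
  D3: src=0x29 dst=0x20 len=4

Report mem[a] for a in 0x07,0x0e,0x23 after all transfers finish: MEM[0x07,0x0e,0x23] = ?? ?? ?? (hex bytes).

[0] 0x0f->0x25 len=8 : c9 13 5f 5e ab ee fd 44
[1] 0x19->0x06 len=6 : 67 18 47 13 f1 96
[2] 0x1d->0x26 len=7 : f1 96 1e 77 9f e3 ec
[3] 0x29->0x20 len=4 : 77 9f e3 ec
query mem[0x07]=0x18, mem[0x0e]=0xe0, mem[0x23]=0xec

MEM[0x07,0x0e,0x23] = 18 e0 ec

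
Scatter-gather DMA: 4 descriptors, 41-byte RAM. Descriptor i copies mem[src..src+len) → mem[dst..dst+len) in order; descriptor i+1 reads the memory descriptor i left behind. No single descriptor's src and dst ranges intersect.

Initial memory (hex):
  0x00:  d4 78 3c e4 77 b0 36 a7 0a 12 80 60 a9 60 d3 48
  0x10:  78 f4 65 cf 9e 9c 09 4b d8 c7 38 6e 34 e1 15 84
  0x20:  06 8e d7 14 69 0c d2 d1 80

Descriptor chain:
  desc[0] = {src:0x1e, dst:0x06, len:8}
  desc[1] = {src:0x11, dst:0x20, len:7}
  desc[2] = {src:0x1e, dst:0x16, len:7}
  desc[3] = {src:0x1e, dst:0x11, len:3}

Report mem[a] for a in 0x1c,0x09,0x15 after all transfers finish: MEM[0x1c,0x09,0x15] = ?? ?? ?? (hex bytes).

MEM[0x1c,0x09,0x15] = 9c 8e 9c

#0 dst[0x06+8] := {0x15,0x84,0x06,0x8e,0xd7,0x14,0x69,0x0c}
#1 dst[0x20+7] := {0xf4,0x65,0xcf,0x9e,0x9c,0x09,0x4b}
#2 dst[0x16+7] := {0x15,0x84,0xf4,0x65,0xcf,0x9e,0x9c}
#3 dst[0x11+3] := {0x15,0x84,0xf4}
query mem[0x1c]=0x9c, mem[0x09]=0x8e, mem[0x15]=0x9c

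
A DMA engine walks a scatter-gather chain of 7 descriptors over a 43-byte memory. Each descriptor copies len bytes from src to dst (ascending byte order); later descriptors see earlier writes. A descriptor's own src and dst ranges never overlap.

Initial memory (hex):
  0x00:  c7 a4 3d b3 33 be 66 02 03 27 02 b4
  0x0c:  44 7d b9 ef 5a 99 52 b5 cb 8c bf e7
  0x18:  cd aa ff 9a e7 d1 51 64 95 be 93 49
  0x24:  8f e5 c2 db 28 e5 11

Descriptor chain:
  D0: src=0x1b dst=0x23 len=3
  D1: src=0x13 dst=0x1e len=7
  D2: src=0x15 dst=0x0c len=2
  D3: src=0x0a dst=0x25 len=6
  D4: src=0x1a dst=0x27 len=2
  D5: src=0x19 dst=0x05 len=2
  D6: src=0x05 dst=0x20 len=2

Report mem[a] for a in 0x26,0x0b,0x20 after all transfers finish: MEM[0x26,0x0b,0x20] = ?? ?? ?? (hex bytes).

MEM[0x26,0x0b,0x20] = b4 b4 aa

#0 dst[0x23+3] := {0x9a,0xe7,0xd1}
#1 dst[0x1e+7] := {0xb5,0xcb,0x8c,0xbf,0xe7,0xcd,0xaa}
#2 dst[0x0c+2] := {0x8c,0xbf}
#3 dst[0x25+6] := {0x02,0xb4,0x8c,0xbf,0xb9,0xef}
#4 dst[0x27+2] := {0xff,0x9a}
#5 dst[0x05+2] := {0xaa,0xff}
#6 dst[0x20+2] := {0xaa,0xff}
query mem[0x26]=0xb4, mem[0x0b]=0xb4, mem[0x20]=0xaa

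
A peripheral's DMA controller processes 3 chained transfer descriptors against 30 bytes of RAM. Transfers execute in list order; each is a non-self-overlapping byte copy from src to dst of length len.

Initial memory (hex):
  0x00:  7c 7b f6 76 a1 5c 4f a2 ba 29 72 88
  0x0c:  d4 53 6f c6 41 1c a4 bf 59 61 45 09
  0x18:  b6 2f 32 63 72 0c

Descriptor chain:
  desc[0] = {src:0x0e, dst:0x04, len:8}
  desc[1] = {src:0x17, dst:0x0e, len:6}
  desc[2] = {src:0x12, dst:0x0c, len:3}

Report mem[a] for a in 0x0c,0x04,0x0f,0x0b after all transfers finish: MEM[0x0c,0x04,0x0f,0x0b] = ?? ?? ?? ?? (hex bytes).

MEM[0x0c,0x04,0x0f,0x0b] = 63 6f b6 61

[0] 0x0e->0x04 len=8 : 6f c6 41 1c a4 bf 59 61
[1] 0x17->0x0e len=6 : 09 b6 2f 32 63 72
[2] 0x12->0x0c len=3 : 63 72 59
query mem[0x0c]=0x63, mem[0x04]=0x6f, mem[0x0f]=0xb6, mem[0x0b]=0x61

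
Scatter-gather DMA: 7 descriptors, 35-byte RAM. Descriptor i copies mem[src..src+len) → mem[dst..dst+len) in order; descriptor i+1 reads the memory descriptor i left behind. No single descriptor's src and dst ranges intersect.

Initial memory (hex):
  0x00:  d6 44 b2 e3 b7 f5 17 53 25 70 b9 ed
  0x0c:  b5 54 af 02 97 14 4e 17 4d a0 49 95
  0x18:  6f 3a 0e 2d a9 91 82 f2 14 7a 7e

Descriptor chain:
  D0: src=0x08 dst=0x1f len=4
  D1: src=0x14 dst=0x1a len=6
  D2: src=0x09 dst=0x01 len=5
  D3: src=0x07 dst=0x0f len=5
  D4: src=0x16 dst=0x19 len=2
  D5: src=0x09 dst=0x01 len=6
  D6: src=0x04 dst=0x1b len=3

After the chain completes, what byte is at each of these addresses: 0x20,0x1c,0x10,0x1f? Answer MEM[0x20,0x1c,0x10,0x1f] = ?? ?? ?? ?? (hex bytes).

MEM[0x20,0x1c,0x10,0x1f] = 70 54 25 3a

D0: mem[0x1f..0x22] <- [25 70 b9 ed]
D1: mem[0x1a..0x1f] <- [4d a0 49 95 6f 3a]
D2: mem[0x01..0x05] <- [70 b9 ed b5 54]
D3: mem[0x0f..0x13] <- [53 25 70 b9 ed]
D4: mem[0x19..0x1a] <- [49 95]
D5: mem[0x01..0x06] <- [70 b9 ed b5 54 af]
D6: mem[0x1b..0x1d] <- [b5 54 af]
query mem[0x20]=0x70, mem[0x1c]=0x54, mem[0x10]=0x25, mem[0x1f]=0x3a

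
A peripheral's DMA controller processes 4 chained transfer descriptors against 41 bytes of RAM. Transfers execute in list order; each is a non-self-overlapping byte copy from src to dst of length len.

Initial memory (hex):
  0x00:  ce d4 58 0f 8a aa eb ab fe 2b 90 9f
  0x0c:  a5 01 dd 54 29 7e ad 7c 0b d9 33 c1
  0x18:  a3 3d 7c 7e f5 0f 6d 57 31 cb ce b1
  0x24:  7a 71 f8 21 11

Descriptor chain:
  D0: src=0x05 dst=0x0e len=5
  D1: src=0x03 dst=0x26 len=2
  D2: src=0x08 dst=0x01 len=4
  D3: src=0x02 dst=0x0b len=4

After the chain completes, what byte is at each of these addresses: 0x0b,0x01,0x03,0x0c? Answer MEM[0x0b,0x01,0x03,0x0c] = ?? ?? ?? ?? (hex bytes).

#0 dst[0x0e+5] := {0xaa,0xeb,0xab,0xfe,0x2b}
#1 dst[0x26+2] := {0x0f,0x8a}
#2 dst[0x01+4] := {0xfe,0x2b,0x90,0x9f}
#3 dst[0x0b+4] := {0x2b,0x90,0x9f,0xaa}
query mem[0x0b]=0x2b, mem[0x01]=0xfe, mem[0x03]=0x90, mem[0x0c]=0x90

MEM[0x0b,0x01,0x03,0x0c] = 2b fe 90 90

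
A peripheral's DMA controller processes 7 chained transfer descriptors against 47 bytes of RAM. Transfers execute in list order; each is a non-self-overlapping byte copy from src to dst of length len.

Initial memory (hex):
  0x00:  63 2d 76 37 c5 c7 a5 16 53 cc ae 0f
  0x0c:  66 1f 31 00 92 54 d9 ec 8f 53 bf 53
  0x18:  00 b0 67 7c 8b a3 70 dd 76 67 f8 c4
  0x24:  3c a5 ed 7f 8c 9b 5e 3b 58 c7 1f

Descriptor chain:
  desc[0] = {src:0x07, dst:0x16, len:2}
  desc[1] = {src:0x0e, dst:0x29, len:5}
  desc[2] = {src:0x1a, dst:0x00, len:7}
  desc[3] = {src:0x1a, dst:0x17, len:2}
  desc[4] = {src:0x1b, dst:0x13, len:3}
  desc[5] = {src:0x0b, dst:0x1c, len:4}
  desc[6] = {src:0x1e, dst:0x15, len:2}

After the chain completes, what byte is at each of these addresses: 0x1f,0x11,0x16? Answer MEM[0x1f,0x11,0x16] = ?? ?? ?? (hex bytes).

MEM[0x1f,0x11,0x16] = 31 54 31

D0: mem[0x16..0x17] <- [16 53]
D1: mem[0x29..0x2d] <- [31 00 92 54 d9]
D2: mem[0x00..0x06] <- [67 7c 8b a3 70 dd 76]
D3: mem[0x17..0x18] <- [67 7c]
D4: mem[0x13..0x15] <- [7c 8b a3]
D5: mem[0x1c..0x1f] <- [0f 66 1f 31]
D6: mem[0x15..0x16] <- [1f 31]
query mem[0x1f]=0x31, mem[0x11]=0x54, mem[0x16]=0x31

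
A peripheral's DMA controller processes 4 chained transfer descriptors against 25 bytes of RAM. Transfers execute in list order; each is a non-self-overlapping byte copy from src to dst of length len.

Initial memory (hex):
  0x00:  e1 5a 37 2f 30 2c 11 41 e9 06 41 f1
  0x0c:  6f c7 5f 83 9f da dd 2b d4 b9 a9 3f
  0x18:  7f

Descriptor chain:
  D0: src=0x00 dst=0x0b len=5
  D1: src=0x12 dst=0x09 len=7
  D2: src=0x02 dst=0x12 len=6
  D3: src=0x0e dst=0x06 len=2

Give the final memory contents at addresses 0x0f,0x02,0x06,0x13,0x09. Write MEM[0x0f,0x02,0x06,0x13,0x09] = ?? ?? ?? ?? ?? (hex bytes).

MEM[0x0f,0x02,0x06,0x13,0x09] = 7f 37 3f 2f dd

D0: mem[0x0b..0x0f] <- [e1 5a 37 2f 30]
D1: mem[0x09..0x0f] <- [dd 2b d4 b9 a9 3f 7f]
D2: mem[0x12..0x17] <- [37 2f 30 2c 11 41]
D3: mem[0x06..0x07] <- [3f 7f]
query mem[0x0f]=0x7f, mem[0x02]=0x37, mem[0x06]=0x3f, mem[0x13]=0x2f, mem[0x09]=0xdd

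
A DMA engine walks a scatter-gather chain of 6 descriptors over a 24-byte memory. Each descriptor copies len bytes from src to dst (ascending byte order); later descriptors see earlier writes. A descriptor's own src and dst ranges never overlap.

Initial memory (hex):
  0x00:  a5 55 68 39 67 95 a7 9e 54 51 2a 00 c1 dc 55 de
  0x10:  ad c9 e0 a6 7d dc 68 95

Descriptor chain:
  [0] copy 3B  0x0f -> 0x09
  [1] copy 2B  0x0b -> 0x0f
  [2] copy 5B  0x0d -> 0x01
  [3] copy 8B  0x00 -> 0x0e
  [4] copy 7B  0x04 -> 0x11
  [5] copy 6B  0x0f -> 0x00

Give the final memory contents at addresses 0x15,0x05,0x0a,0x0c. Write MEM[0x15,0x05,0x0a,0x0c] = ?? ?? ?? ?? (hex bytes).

MEM[0x15,0x05,0x0a,0x0c] = 54 9e ad c1

D0: mem[0x09..0x0b] <- [de ad c9]
D1: mem[0x0f..0x10] <- [c9 c1]
D2: mem[0x01..0x05] <- [dc 55 c9 c1 c9]
D3: mem[0x0e..0x15] <- [a5 dc 55 c9 c1 c9 a7 9e]
D4: mem[0x11..0x17] <- [c1 c9 a7 9e 54 de ad]
D5: mem[0x00..0x05] <- [dc 55 c1 c9 a7 9e]
query mem[0x15]=0x54, mem[0x05]=0x9e, mem[0x0a]=0xad, mem[0x0c]=0xc1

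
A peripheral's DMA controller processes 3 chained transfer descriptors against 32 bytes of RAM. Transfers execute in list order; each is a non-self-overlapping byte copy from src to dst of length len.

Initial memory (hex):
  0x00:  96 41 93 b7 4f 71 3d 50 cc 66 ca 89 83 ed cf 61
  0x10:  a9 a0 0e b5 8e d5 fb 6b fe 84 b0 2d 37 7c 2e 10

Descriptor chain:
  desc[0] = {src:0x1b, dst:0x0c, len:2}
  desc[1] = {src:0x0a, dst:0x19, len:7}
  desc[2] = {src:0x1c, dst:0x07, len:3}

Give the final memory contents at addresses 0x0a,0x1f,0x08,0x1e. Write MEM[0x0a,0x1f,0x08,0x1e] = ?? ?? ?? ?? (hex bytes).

#0 dst[0x0c+2] := {0x2d,0x37}
#1 dst[0x19+7] := {0xca,0x89,0x2d,0x37,0xcf,0x61,0xa9}
#2 dst[0x07+3] := {0x37,0xcf,0x61}
query mem[0x0a]=0xca, mem[0x1f]=0xa9, mem[0x08]=0xcf, mem[0x1e]=0x61

MEM[0x0a,0x1f,0x08,0x1e] = ca a9 cf 61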